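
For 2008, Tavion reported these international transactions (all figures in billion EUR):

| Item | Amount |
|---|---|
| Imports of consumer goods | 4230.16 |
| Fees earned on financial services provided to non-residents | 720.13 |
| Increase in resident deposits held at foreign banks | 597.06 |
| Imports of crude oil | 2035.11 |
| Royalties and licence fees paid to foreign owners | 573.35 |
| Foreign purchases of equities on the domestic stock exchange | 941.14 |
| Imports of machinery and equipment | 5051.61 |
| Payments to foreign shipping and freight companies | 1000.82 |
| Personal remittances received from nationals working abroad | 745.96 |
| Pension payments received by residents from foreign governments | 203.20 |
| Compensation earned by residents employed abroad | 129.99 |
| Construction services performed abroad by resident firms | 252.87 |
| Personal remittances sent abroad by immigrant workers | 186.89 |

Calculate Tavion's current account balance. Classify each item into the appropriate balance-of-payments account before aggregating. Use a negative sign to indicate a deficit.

-11025.79

Goods: -2035.11 - 5051.61 - 4230.16 = -11316.88
Services: 252.87 - 573.35 - 1000.82 + 720.13 = -601.17
Primary income: 129.99
Secondary income: 203.20 - 186.89 + 745.96 = 762.27
Current account = (-11316.88) + (-601.17) + 129.99 + 762.27 = -11025.79
(Excluded from the current account — financial account: increase in resident deposits held at foreign banks 597.06, foreign purchases of equities on the domestic stock exchange 941.14.)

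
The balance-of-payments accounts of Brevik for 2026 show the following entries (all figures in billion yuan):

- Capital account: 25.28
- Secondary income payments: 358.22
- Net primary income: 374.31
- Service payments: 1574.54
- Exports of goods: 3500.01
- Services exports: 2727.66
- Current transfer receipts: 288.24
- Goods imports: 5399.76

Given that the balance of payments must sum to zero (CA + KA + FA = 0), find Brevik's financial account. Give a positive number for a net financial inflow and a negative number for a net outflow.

417.02

Goods balance = 3500.01 - 5399.76 = -1899.75
Services balance = 2727.66 - 1574.54 = 1153.12
Trade balance (goods + services) = -1899.75 + 1153.12 = -746.63
Net primary income = 374.31
Net secondary income = 288.24 - 358.22 = -69.98
Current account = -746.63 + 374.31 + (-69.98) = -442.30
Financial account = -(-442.30 + 25.28) = 417.02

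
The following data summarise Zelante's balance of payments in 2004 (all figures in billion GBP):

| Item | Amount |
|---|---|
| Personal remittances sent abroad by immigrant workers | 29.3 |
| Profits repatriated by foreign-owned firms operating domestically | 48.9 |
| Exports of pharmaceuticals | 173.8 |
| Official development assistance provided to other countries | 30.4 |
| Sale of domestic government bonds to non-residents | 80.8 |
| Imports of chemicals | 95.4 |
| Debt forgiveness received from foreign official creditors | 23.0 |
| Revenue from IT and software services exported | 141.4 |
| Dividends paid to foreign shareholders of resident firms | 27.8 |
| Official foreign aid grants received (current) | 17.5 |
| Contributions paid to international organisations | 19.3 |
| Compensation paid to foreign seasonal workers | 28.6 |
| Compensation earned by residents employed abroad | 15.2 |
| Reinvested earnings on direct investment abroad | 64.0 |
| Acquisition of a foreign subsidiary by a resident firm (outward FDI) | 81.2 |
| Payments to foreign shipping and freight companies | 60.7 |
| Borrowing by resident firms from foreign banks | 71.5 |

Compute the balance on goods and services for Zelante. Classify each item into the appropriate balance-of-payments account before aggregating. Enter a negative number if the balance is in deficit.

Goods: 173.8 - 95.4 = 78.4
Services: -60.7 + 141.4 = 80.7
Trade balance = 78.4 + 80.7 = 159.1
(Excluded from the trade balance — secondary income: personal remittances sent abroad by immigrant workers 29.3, official development assistance provided to other countries 30.4, official foreign aid grants received (current) 17.5, contributions paid to international organisations 19.3; primary income: profits repatriated by foreign-owned firms operating domestically 48.9, dividends paid to foreign shareholders of resident firms 27.8, compensation paid to foreign seasonal workers 28.6, compensation earned by residents employed abroad 15.2, reinvested earnings on direct investment abroad 64.0; financial account: sale of domestic government bonds to non-residents 80.8, acquisition of a foreign subsidiary by a resident firm (outward FDI) 81.2, borrowing by resident firms from foreign banks 71.5; capital account: debt forgiveness received from foreign official creditors 23.0.)

159.1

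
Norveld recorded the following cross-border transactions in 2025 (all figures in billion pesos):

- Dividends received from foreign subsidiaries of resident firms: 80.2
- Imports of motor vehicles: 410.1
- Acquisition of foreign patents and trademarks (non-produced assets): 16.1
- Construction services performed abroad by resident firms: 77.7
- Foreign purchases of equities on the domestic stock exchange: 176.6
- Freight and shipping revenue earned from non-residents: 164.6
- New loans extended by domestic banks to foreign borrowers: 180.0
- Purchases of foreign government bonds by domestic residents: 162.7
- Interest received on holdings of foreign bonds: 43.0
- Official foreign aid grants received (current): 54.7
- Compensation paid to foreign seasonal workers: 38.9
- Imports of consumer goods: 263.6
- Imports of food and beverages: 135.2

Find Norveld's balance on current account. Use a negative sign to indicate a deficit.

Goods: -135.2 - 263.6 - 410.1 = -808.9
Services: 164.6 + 77.7 = 242.3
Primary income: 80.2 - 38.9 + 43.0 = 84.3
Secondary income: 54.7
Current account = (-808.9) + 242.3 + 84.3 + 54.7 = -427.6
(Excluded from the current account — capital account: acquisition of foreign patents and trademarks (non-produced assets) 16.1; financial account: foreign purchases of equities on the domestic stock exchange 176.6, new loans extended by domestic banks to foreign borrowers 180.0, purchases of foreign government bonds by domestic residents 162.7.)

-427.6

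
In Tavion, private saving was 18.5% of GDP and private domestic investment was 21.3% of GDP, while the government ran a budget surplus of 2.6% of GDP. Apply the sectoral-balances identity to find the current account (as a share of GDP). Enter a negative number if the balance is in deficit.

-0.2

By the sectoral-balances identity, CA = (S_private - I) + (T - G).
Private balance = 18.5 - 21.3 = -2.8
Government balance (T - G) = 2.6
CA = -2.8 + 2.6 = -0.2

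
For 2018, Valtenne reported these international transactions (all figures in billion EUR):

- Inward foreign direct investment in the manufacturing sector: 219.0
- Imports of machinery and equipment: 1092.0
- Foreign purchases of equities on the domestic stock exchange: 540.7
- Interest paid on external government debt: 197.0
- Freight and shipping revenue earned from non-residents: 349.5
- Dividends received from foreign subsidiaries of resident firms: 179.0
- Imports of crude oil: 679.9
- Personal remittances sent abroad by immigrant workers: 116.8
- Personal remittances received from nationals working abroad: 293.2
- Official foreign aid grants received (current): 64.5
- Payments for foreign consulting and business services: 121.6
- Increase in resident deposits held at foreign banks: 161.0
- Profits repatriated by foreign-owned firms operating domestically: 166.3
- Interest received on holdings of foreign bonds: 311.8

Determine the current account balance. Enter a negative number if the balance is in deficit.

Goods: -679.9 - 1092.0 = -1771.9
Services: 349.5 - 121.6 = 227.9
Primary income: -197.0 + 179.0 + 311.8 - 166.3 = 127.5
Secondary income: 293.2 + 64.5 - 116.8 = 240.9
Current account = (-1771.9) + 227.9 + 127.5 + 240.9 = -1175.6
(Excluded from the current account — financial account: inward foreign direct investment in the manufacturing sector 219.0, foreign purchases of equities on the domestic stock exchange 540.7, increase in resident deposits held at foreign banks 161.0.)

-1175.6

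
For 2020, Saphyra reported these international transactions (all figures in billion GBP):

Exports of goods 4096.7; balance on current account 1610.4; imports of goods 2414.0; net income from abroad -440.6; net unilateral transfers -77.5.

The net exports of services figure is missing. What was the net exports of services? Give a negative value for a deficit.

Current account = goods balance + services balance + net primary income + net secondary income
Sum of the known components = 1164.6
Net exports of services = CA - (known components) = 1610.4 - 1164.6 = 445.8

445.8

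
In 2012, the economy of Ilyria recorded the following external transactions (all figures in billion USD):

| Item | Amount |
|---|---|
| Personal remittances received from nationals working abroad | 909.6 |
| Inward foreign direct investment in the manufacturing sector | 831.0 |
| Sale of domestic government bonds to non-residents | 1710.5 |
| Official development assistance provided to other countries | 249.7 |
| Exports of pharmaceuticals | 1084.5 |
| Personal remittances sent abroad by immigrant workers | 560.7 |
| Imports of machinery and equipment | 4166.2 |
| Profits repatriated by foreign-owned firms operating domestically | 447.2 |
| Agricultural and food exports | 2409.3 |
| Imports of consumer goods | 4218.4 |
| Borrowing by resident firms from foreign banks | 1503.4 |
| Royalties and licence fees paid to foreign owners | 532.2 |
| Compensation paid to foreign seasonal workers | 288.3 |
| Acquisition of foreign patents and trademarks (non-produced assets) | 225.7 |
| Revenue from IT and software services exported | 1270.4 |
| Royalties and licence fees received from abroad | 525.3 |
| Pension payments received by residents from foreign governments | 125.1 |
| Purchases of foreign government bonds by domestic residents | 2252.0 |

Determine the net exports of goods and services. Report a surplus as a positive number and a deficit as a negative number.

-3627.3

Goods: -4166.2 - 4218.4 + 2409.3 + 1084.5 = -4890.8
Services: 525.3 - 532.2 + 1270.4 = 1263.5
Trade balance = -4890.8 + 1263.5 = -3627.3
(Excluded from the trade balance — secondary income: personal remittances received from nationals working abroad 909.6, official development assistance provided to other countries 249.7, personal remittances sent abroad by immigrant workers 560.7, pension payments received by residents from foreign governments 125.1; financial account: inward foreign direct investment in the manufacturing sector 831.0, sale of domestic government bonds to non-residents 1710.5, borrowing by resident firms from foreign banks 1503.4, purchases of foreign government bonds by domestic residents 2252.0; primary income: profits repatriated by foreign-owned firms operating domestically 447.2, compensation paid to foreign seasonal workers 288.3; capital account: acquisition of foreign patents and trademarks (non-produced assets) 225.7.)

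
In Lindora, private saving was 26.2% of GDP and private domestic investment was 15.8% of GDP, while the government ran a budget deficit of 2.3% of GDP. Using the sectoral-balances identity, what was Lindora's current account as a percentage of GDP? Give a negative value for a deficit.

By the sectoral-balances identity, CA = (S_private - I) + (T - G).
Private balance = 26.2 - 15.8 = 10.4
Government balance (T - G) = -2.3
CA = 10.4 + (-2.3) = 8.1

8.1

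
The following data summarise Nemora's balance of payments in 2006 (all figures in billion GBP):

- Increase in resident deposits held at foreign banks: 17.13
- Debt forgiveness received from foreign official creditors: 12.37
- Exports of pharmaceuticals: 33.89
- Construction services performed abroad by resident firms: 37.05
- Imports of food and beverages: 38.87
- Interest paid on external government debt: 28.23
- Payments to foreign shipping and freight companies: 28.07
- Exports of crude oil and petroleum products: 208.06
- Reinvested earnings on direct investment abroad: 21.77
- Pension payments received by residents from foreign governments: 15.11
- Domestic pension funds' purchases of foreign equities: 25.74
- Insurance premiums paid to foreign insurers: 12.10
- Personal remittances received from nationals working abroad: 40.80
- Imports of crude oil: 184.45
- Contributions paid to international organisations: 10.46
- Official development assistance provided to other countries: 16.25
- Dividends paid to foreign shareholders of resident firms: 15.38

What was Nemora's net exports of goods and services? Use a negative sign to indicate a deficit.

Goods: 208.06 - 38.87 - 184.45 + 33.89 = 18.63
Services: -12.10 - 28.07 + 37.05 = -3.12
Trade balance = 18.63 + (-3.12) = 15.51
(Excluded from the trade balance — financial account: increase in resident deposits held at foreign banks 17.13, domestic pension funds' purchases of foreign equities 25.74; capital account: debt forgiveness received from foreign official creditors 12.37; primary income: interest paid on external government debt 28.23, reinvested earnings on direct investment abroad 21.77, dividends paid to foreign shareholders of resident firms 15.38; secondary income: pension payments received by residents from foreign governments 15.11, personal remittances received from nationals working abroad 40.80, contributions paid to international organisations 10.46, official development assistance provided to other countries 16.25.)

15.51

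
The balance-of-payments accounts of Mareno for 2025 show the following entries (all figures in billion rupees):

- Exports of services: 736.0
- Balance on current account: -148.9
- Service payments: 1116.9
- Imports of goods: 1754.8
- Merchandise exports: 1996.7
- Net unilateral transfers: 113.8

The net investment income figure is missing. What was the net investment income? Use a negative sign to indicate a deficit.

Current account = goods balance + services balance + net primary income + net secondary income
Sum of the known components = -25.2
Net investment income = CA - (known components) = -148.9 - (-25.2) = -123.7

-123.7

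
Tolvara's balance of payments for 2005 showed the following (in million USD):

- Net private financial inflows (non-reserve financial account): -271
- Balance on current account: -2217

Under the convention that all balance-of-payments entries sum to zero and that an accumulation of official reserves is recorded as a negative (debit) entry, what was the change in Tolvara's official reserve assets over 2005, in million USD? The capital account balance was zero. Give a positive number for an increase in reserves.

Official reserve transactions balance = -((-2217) + (-271)) = 2488
An accumulation of reserves is recorded as a debit (negative entry), so the change in the stock of reserves is the negative of that balance.
Change in official reserves = -(2488) = -2488

-2488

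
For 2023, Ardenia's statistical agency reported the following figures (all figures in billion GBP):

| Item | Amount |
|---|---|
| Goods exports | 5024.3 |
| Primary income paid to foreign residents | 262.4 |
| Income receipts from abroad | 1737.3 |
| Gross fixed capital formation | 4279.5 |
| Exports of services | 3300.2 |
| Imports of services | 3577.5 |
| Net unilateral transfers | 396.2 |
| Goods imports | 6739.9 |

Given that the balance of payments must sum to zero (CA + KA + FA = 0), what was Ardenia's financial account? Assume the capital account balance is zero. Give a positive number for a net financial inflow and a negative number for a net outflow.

Goods balance = 5024.3 - 6739.9 = -1715.6
Services balance = 3300.2 - 3577.5 = -277.3
Trade balance (goods + services) = -1715.6 + (-277.3) = -1992.9
Net primary income = 1737.3 - 262.4 = 1474.9
Net secondary income = 396.2
Current account = -1992.9 + 1474.9 + 396.2 = -121.8
Financial account = -(-121.8) = 121.8

121.8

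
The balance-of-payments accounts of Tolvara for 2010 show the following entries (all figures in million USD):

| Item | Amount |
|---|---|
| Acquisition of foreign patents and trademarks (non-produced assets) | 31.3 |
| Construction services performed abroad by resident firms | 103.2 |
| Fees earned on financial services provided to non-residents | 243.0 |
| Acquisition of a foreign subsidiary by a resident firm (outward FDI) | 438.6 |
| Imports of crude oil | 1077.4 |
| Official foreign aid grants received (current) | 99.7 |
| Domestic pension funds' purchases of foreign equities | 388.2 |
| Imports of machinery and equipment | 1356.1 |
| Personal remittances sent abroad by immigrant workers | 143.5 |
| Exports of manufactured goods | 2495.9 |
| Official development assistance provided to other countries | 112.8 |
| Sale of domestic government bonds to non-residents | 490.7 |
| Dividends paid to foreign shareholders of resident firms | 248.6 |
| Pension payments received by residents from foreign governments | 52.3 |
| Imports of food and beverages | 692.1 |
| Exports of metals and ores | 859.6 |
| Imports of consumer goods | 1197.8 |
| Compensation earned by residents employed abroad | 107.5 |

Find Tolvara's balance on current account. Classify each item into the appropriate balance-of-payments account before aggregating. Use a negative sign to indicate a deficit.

-867.1

Goods: 859.6 - 1077.4 - 1356.1 - 1197.8 - 692.1 + 2495.9 = -967.9
Services: 243.0 + 103.2 = 346.2
Primary income: 107.5 - 248.6 = -141.1
Secondary income: 99.7 - 112.8 + 52.3 - 143.5 = -104.3
Current account = (-967.9) + 346.2 + (-141.1) + (-104.3) = -867.1
(Excluded from the current account — capital account: acquisition of foreign patents and trademarks (non-produced assets) 31.3; financial account: acquisition of a foreign subsidiary by a resident firm (outward FDI) 438.6, domestic pension funds' purchases of foreign equities 388.2, sale of domestic government bonds to non-residents 490.7.)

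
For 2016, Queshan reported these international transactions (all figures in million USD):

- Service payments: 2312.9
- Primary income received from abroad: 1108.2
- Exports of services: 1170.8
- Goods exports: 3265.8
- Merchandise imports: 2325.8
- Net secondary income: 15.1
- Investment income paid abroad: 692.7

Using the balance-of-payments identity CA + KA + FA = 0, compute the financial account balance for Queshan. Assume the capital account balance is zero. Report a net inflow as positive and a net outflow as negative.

-228.5

Goods balance = 3265.8 - 2325.8 = 940.0
Services balance = 1170.8 - 2312.9 = -1142.1
Trade balance (goods + services) = 940.0 + (-1142.1) = -202.1
Net primary income = 1108.2 - 692.7 = 415.5
Net secondary income = 15.1
Current account = -202.1 + 415.5 + 15.1 = 228.5
Financial account = -(228.5) = -228.5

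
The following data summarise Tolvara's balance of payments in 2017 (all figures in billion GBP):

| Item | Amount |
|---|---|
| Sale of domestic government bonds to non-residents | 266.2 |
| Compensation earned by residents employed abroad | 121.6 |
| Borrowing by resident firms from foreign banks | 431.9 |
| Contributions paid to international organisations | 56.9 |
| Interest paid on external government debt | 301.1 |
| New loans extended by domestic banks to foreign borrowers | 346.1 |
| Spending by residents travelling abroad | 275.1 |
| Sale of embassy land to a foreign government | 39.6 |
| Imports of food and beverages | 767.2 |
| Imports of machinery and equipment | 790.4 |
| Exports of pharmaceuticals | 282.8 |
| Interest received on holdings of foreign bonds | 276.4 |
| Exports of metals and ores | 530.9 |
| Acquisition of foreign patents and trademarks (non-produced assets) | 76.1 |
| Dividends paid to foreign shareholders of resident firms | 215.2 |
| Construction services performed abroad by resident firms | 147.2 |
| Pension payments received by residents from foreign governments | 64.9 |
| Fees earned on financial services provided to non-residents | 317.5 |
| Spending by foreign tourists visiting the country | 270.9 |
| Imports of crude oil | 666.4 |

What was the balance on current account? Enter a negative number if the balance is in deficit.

Goods: -666.4 - 790.4 + 530.9 + 282.8 - 767.2 = -1410.3
Services: -275.1 + 270.9 + 147.2 + 317.5 = 460.5
Primary income: -301.1 - 215.2 + 276.4 + 121.6 = -118.3
Secondary income: -56.9 + 64.9 = 8.0
Current account = (-1410.3) + 460.5 + (-118.3) + 8.0 = -1060.1
(Excluded from the current account — financial account: sale of domestic government bonds to non-residents 266.2, borrowing by resident firms from foreign banks 431.9, new loans extended by domestic banks to foreign borrowers 346.1; capital account: sale of embassy land to a foreign government 39.6, acquisition of foreign patents and trademarks (non-produced assets) 76.1.)

-1060.1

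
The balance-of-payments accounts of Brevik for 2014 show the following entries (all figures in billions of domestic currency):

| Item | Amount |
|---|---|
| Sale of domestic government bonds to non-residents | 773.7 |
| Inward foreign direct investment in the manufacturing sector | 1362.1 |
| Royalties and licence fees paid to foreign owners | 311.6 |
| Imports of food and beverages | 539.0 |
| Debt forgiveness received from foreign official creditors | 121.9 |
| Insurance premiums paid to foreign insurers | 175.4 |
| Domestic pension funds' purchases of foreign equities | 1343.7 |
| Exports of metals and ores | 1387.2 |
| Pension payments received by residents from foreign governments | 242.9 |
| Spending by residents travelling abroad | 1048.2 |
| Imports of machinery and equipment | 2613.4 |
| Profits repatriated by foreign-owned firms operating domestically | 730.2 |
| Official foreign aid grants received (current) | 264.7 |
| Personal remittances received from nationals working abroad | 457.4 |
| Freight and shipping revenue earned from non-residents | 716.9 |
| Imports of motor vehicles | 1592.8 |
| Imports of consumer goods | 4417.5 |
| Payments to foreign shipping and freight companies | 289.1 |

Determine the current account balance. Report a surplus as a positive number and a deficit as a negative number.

Goods: -2613.4 + 1387.2 - 1592.8 - 539.0 - 4417.5 = -7775.5
Services: -311.6 + 716.9 - 1048.2 - 289.1 - 175.4 = -1107.4
Primary income: -730.2
Secondary income: 264.7 + 457.4 + 242.9 = 965.0
Current account = (-7775.5) + (-1107.4) + (-730.2) + 965.0 = -8648.1
(Excluded from the current account — financial account: sale of domestic government bonds to non-residents 773.7, inward foreign direct investment in the manufacturing sector 1362.1, domestic pension funds' purchases of foreign equities 1343.7; capital account: debt forgiveness received from foreign official creditors 121.9.)

-8648.1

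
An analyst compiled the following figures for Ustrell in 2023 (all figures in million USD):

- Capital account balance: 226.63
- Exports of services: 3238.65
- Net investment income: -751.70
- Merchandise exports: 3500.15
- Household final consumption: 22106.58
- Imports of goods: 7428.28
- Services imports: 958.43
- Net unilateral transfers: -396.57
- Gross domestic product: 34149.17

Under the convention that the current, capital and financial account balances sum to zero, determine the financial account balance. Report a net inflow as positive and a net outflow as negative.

2569.55

Goods balance = 3500.15 - 7428.28 = -3928.13
Services balance = 3238.65 - 958.43 = 2280.22
Trade balance (goods + services) = -3928.13 + 2280.22 = -1647.91
Net primary income = -751.70
Net secondary income = -396.57
Current account = -1647.91 + (-751.70) + (-396.57) = -2796.18
Financial account = -(-2796.18 + 226.63) = 2569.55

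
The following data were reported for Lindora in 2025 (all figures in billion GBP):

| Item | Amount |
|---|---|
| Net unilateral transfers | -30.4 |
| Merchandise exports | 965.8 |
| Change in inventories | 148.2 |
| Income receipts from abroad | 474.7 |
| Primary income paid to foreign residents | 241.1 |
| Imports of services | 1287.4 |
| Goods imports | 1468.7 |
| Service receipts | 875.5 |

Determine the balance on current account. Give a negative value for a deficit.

Goods balance = 965.8 - 1468.7 = -502.9
Services balance = 875.5 - 1287.4 = -411.9
Trade balance (goods + services) = -502.9 + (-411.9) = -914.8
Net primary income = 474.7 - 241.1 = 233.6
Net secondary income = -30.4
Current account = -914.8 + 233.6 + (-30.4) = -711.6

-711.6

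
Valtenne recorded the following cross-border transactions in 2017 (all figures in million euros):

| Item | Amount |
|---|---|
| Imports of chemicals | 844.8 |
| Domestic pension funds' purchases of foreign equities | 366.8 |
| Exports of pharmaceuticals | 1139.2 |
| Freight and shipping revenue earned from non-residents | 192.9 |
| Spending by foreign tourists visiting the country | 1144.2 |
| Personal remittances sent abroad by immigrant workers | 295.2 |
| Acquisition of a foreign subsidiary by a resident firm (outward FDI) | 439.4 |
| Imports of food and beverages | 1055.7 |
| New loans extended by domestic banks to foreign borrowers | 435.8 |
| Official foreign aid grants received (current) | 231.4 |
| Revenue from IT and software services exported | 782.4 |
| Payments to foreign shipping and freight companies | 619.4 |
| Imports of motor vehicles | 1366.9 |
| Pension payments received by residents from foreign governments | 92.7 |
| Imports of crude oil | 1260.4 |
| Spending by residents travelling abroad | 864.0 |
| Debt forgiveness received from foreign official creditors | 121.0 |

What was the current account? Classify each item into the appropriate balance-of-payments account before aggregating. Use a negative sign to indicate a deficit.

Goods: -1260.4 - 1055.7 - 1366.9 + 1139.2 - 844.8 = -3388.6
Services: 782.4 + 1144.2 - 619.4 - 864.0 + 192.9 = 636.1
Secondary income: -295.2 + 92.7 + 231.4 = 28.9
Current account = (-3388.6) + 636.1 + 28.9 = -2723.6
(Excluded from the current account — financial account: domestic pension funds' purchases of foreign equities 366.8, acquisition of a foreign subsidiary by a resident firm (outward FDI) 439.4, new loans extended by domestic banks to foreign borrowers 435.8; capital account: debt forgiveness received from foreign official creditors 121.0.)

-2723.6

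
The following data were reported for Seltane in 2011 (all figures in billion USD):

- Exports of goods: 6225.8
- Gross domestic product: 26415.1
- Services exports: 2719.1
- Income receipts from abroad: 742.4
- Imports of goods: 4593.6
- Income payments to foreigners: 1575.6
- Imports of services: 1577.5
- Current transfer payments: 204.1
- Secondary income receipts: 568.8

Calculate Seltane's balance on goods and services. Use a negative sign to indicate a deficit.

Goods balance = 6225.8 - 4593.6 = 1632.2
Services balance = 2719.1 - 1577.5 = 1141.6
Trade balance (goods + services) = 1632.2 + 1141.6 = 2773.8

2773.8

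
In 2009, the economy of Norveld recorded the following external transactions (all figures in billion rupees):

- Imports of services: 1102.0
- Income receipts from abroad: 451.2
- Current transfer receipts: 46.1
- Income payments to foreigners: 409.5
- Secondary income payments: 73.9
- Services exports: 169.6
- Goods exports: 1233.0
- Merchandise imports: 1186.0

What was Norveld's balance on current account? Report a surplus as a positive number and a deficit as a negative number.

Goods balance = 1233.0 - 1186.0 = 47.0
Services balance = 169.6 - 1102.0 = -932.4
Trade balance (goods + services) = 47.0 + (-932.4) = -885.4
Net primary income = 451.2 - 409.5 = 41.7
Net secondary income = 46.1 - 73.9 = -27.8
Current account = -885.4 + 41.7 + (-27.8) = -871.5

-871.5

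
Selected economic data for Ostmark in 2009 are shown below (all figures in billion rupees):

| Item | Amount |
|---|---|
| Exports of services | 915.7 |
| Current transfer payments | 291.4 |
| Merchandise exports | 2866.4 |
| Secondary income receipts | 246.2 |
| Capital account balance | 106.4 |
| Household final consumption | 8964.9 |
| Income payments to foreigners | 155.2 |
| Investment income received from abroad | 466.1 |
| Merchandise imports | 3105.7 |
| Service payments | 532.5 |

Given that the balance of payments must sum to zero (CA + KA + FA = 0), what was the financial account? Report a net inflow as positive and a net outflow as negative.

Goods balance = 2866.4 - 3105.7 = -239.3
Services balance = 915.7 - 532.5 = 383.2
Trade balance (goods + services) = -239.3 + 383.2 = 143.9
Net primary income = 466.1 - 155.2 = 310.9
Net secondary income = 246.2 - 291.4 = -45.2
Current account = 143.9 + 310.9 + (-45.2) = 409.6
Financial account = -(409.6 + 106.4) = -516.0

-516.0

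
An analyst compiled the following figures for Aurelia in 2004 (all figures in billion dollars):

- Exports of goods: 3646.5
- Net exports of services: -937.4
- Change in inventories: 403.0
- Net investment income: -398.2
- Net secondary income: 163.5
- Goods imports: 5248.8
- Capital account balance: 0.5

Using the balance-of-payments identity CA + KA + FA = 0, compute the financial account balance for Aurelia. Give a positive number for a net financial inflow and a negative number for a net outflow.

2773.9

Goods balance = 3646.5 - 5248.8 = -1602.3
Services balance = -937.4
Trade balance (goods + services) = -1602.3 + (-937.4) = -2539.7
Net primary income = -398.2
Net secondary income = 163.5
Current account = -2539.7 + (-398.2) + 163.5 = -2774.4
Financial account = -(-2774.4 + 0.5) = 2773.9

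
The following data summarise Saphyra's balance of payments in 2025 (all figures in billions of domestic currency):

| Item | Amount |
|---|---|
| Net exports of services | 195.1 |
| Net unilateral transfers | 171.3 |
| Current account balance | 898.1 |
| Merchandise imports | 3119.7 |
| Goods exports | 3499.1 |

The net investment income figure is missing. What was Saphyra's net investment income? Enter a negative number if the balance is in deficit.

152.3

Current account = goods balance + services balance + net primary income + net secondary income
Sum of the known components = 745.8
Net investment income = CA - (known components) = 898.1 - 745.8 = 152.3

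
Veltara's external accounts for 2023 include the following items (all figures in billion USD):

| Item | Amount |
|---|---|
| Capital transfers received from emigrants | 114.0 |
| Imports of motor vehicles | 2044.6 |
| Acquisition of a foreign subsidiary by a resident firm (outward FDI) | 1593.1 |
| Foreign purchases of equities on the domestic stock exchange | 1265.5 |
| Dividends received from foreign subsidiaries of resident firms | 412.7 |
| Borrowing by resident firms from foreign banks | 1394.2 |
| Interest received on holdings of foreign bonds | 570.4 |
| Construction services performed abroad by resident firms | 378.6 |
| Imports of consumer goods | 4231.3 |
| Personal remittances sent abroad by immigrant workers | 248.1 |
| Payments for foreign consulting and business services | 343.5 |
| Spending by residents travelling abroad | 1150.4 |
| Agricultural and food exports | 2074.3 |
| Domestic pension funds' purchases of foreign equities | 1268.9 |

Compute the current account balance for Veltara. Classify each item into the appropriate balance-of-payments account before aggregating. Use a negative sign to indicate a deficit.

Goods: 2074.3 - 4231.3 - 2044.6 = -4201.6
Services: -1150.4 + 378.6 - 343.5 = -1115.3
Primary income: 570.4 + 412.7 = 983.1
Secondary income: -248.1
Current account = (-4201.6) + (-1115.3) + 983.1 + (-248.1) = -4581.9
(Excluded from the current account — capital account: capital transfers received from emigrants 114.0; financial account: acquisition of a foreign subsidiary by a resident firm (outward FDI) 1593.1, foreign purchases of equities on the domestic stock exchange 1265.5, borrowing by resident firms from foreign banks 1394.2, domestic pension funds' purchases of foreign equities 1268.9.)

-4581.9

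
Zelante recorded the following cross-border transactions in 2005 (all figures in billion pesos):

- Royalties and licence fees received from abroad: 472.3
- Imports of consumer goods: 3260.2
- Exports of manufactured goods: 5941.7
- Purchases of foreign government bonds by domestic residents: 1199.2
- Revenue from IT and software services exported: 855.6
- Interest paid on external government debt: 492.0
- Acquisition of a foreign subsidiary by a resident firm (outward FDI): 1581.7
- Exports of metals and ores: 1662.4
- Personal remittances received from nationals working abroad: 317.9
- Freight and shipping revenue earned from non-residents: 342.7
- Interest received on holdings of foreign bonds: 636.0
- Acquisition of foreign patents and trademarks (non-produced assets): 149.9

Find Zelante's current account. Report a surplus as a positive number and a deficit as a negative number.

Goods: 5941.7 + 1662.4 - 3260.2 = 4343.9
Services: 472.3 + 855.6 + 342.7 = 1670.6
Primary income: 636.0 - 492.0 = 144.0
Secondary income: 317.9
Current account = 4343.9 + 1670.6 + 144.0 + 317.9 = 6476.4
(Excluded from the current account — financial account: purchases of foreign government bonds by domestic residents 1199.2, acquisition of a foreign subsidiary by a resident firm (outward FDI) 1581.7; capital account: acquisition of foreign patents and trademarks (non-produced assets) 149.9.)

6476.4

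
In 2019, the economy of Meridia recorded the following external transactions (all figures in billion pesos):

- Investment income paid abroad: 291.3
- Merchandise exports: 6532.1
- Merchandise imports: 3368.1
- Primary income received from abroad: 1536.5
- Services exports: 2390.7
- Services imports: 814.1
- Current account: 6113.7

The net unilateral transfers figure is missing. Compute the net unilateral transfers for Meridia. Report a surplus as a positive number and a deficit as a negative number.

127.9

Current account = goods balance + services balance + net primary income + net secondary income
Sum of the known components = 5985.8
Net unilateral transfers = CA - (known components) = 6113.7 - 5985.8 = 127.9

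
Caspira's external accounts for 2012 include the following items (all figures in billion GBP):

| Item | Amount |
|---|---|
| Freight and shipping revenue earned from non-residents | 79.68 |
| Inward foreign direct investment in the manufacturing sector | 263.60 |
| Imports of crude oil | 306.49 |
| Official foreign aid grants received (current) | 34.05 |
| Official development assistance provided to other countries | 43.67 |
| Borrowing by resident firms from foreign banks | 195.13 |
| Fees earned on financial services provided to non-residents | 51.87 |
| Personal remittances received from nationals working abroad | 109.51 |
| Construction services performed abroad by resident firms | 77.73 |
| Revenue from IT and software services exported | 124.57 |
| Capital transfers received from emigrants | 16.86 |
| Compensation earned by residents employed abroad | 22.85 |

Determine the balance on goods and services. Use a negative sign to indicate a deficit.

27.36

Goods: -306.49
Services: 79.68 + 51.87 + 124.57 + 77.73 = 333.85
Trade balance = -306.49 + 333.85 = 27.36
(Excluded from the trade balance — financial account: inward foreign direct investment in the manufacturing sector 263.60, borrowing by resident firms from foreign banks 195.13; secondary income: official foreign aid grants received (current) 34.05, official development assistance provided to other countries 43.67, personal remittances received from nationals working abroad 109.51; capital account: capital transfers received from emigrants 16.86; primary income: compensation earned by residents employed abroad 22.85.)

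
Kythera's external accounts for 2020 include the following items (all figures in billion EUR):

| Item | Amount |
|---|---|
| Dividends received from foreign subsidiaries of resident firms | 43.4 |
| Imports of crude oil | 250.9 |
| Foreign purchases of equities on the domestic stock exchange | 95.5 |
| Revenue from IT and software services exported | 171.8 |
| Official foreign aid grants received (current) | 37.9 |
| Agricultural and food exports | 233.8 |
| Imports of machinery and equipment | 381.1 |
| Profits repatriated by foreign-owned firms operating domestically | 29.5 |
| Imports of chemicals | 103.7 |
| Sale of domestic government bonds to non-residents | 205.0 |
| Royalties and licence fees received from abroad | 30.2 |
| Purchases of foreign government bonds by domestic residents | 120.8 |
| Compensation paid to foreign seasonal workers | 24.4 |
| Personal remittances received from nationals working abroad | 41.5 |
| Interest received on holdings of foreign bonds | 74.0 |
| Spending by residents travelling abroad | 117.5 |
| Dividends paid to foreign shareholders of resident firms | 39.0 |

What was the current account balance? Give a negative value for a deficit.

Goods: 233.8 - 381.1 - 250.9 - 103.7 = -501.9
Services: 30.2 - 117.5 + 171.8 = 84.5
Primary income: 43.4 + 74.0 - 24.4 - 29.5 - 39.0 = 24.5
Secondary income: 41.5 + 37.9 = 79.4
Current account = (-501.9) + 84.5 + 24.5 + 79.4 = -313.5
(Excluded from the current account — financial account: foreign purchases of equities on the domestic stock exchange 95.5, sale of domestic government bonds to non-residents 205.0, purchases of foreign government bonds by domestic residents 120.8.)

-313.5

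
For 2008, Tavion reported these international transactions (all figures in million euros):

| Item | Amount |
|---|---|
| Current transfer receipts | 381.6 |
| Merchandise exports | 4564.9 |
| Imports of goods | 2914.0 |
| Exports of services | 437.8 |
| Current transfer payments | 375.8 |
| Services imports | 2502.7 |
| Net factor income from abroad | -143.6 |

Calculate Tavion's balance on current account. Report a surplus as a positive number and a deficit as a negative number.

Goods balance = 4564.9 - 2914.0 = 1650.9
Services balance = 437.8 - 2502.7 = -2064.9
Trade balance (goods + services) = 1650.9 + (-2064.9) = -414.0
Net primary income = -143.6
Net secondary income = 381.6 - 375.8 = 5.8
Current account = -414.0 + (-143.6) + 5.8 = -551.8

-551.8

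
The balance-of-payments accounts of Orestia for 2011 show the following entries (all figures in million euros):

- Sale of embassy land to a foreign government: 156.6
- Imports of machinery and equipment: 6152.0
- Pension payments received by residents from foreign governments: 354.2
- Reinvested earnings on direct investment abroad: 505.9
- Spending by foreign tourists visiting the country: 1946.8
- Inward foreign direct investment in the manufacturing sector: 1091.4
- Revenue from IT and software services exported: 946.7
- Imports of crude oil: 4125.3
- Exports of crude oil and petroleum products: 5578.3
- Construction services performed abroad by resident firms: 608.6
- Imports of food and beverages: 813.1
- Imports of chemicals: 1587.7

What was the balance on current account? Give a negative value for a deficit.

Goods: -6152.0 - 4125.3 - 1587.7 - 813.1 + 5578.3 = -7099.8
Services: 1946.8 + 946.7 + 608.6 = 3502.1
Primary income: 505.9
Secondary income: 354.2
Current account = (-7099.8) + 3502.1 + 505.9 + 354.2 = -2737.6
(Excluded from the current account — capital account: sale of embassy land to a foreign government 156.6; financial account: inward foreign direct investment in the manufacturing sector 1091.4.)

-2737.6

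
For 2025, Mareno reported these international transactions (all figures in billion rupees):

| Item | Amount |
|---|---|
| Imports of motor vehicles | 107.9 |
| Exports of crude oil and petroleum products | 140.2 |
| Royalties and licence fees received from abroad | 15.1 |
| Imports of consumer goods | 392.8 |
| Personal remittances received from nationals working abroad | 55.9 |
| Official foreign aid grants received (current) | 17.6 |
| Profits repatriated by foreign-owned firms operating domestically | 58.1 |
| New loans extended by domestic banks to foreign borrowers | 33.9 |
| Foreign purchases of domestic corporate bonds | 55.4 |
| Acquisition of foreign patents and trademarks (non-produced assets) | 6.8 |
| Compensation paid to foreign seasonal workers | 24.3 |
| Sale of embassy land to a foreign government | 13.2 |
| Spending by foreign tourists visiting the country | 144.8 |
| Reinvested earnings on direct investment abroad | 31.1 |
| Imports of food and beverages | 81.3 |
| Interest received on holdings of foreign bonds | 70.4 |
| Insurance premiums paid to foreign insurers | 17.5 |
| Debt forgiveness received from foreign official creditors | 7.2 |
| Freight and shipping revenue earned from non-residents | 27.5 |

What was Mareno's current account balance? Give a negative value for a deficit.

Goods: -392.8 - 107.9 + 140.2 - 81.3 = -441.8
Services: 15.1 + 27.5 - 17.5 + 144.8 = 169.9
Primary income: 70.4 - 24.3 + 31.1 - 58.1 = 19.1
Secondary income: 17.6 + 55.9 = 73.5
Current account = (-441.8) + 169.9 + 19.1 + 73.5 = -179.3
(Excluded from the current account — financial account: new loans extended by domestic banks to foreign borrowers 33.9, foreign purchases of domestic corporate bonds 55.4; capital account: acquisition of foreign patents and trademarks (non-produced assets) 6.8, sale of embassy land to a foreign government 13.2, debt forgiveness received from foreign official creditors 7.2.)

-179.3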